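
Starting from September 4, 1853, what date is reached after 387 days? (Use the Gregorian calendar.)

Sep has 30 days: +27 → Oct 1, 1853 (360 left).
Oct has 31 days: +31 → Nov 1, 1853 (329 left).
Nov has 30 days: +30 → Dec 1, 1853 (299 left).
Dec has 31 days: +31 → Jan 1, 1854 (268 left).
Jan has 31 days: +31 → Feb 1, 1854 (237 left).
Feb has 28 days: +28 → Mar 1, 1854 (209 left).
Mar has 31 days: +31 → Apr 1, 1854 (178 left).
Apr has 30 days: +30 → May 1, 1854 (148 left).
May has 31 days: +31 → Jun 1, 1854 (117 left).
Jun has 30 days: +30 → Jul 1, 1854 (87 left).
Jul has 31 days: +31 → Aug 1, 1854 (56 left).
Aug has 31 days: +31 → Sep 1, 1854 (25 left).
+25 → Sep 26, 1854.

September 26, 1854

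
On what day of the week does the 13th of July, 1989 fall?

Thursday

Doomsday rule: the anchor day for the 1900s is Wednesday. For year 89: 89÷12 = 7 r 5, and 5÷4 = 1, so 7+5+1 = 13.
Wednesday + 13 ≡ Tuesday — that's 1989's doomsday.
In July the doomsday date is Jul 11.
Jul 13 is 2 days after Jul 11; 2 mod 7 = 2, so Tuesday + 2 = Thursday.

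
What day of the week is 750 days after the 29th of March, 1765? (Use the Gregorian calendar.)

First find the weekday of Mar 29, 1765. Doomsday rule: the anchor day for the 1700s is Sunday. For year 65: 65÷12 = 5 r 5, and 5÷4 = 1, so 5+5+1 = 11.
Sunday + 11 ≡ Thursday — that's 1765's doomsday.
In March the doomsday date is Mar 14.
Mar 29 is 15 days after Mar 14; 15 mod 7 = 1, so Thursday + 1 = Friday.
750 mod 7 = 1, so 750 days after a Friday is Friday + 1 = Saturday.

Saturday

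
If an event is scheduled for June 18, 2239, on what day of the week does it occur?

Tuesday

Doomsday rule: the anchor day for the 2200s is Friday. For year 39: 39÷12 = 3 r 3, and 3÷4 = 0, so 3+3+0 = 6.
Friday + 6 ≡ Thursday — that's 2239's doomsday.
In June the doomsday date is Jun 6.
Jun 18 is 12 days after Jun 6; 12 mod 7 = 5, so Thursday + 5 = Tuesday.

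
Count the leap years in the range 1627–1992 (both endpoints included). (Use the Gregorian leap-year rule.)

89

Multiples of 4 in [1627,1992]: 92.
Of those, multiples of 100: 3 (not leap unless ÷400).
Multiples of 400: 0.
Leap years = 92 − 3 + 0 = 89.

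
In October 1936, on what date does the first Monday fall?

October 1, 1936 is a Thursday.
The first Monday is therefore October 5 (4 days later).

October 5, 1936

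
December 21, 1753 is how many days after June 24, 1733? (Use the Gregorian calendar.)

7485

Jun 24, 1733 → Jun 24, 1734: 365 days.
Jun 24, 1734 → Jun 24, 1735: 365 days.
Jun 24, 1735 → Jun 24, 1736: 366 days (Feb 29, 1736 is in that span).
Jun 24, 1736 → Jun 24, 1737: 365 days.
Jun 24, 1737 → Jun 24, 1738: 365 days.
Jun 24, 1738 → Jun 24, 1739: 365 days.
Jun 24, 1739 → Jun 24, 1740: 366 days (Feb 29, 1740 is in that span).
Jun 24, 1740 → Jun 24, 1741: 365 days.
Jun 24, 1741 → Jun 24, 1742: 365 days.
Jun 24, 1742 → Jun 24, 1743: 365 days.
Jun 24, 1743 → Jun 24, 1744: 366 days (Feb 29, 1744 is in that span).
Jun 24, 1744 → Jun 24, 1745: 365 days.
Jun 24, 1745 → Jun 24, 1746: 365 days.
Jun 24, 1746 → Jun 24, 1747: 365 days.
Jun 24, 1747 → Jun 24, 1748: 366 days (Feb 29, 1748 is in that span).
Jun 24, 1748 → Jun 24, 1749: 365 days.
Jun 24, 1749 → Jun 24, 1750: 365 days.
Jun 24, 1750 → Jun 24, 1751: 365 days.
Jun 24, 1751 → Jun 24, 1752: 366 days (Feb 29, 1752 is in that span).
Jun 24, 1752 → Jun 24, 1753: 365 days.
Jun 24, 1753 → Jul 24, 1753: 30 days (June has 30).
Jul 24, 1753 → Aug 24, 1753: 31 days (July has 31).
Aug 24, 1753 → Sep 24, 1753: 31 days (August has 31).
Sep 24, 1753 → Oct 24, 1753: 30 days (September has 30).
Oct 24, 1753 → Nov 24, 1753: 31 days (October has 31).
Nov 24, 1753 → Dec 21, 1753: 27 days.
Total: 7485 days.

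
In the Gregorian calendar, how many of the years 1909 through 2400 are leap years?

120

Multiples of 4 in [1909,2400]: 123.
Of those, multiples of 100: 5 (not leap unless ÷400).
Multiples of 400: 2.
Leap years = 123 − 5 + 2 = 120.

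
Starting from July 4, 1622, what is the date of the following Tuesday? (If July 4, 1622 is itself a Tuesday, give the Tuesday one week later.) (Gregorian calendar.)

July 5, 1622

Jul 4, 1622 is a Monday.
From Monday to the next Tuesday is 1 day.
Jul 4, 1622 + 1 = Jul 5, 1622.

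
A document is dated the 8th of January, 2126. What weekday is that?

Tuesday

January 1, 2126 is a Tuesday.
Jan 1, 2126 → Jan 8, 2126: 7 days.
Total: 7 days.
7 mod 7 = 0, so Tuesday + 0 = Tuesday.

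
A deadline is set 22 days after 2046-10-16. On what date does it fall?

November 7, 2046

Oct has 31 days: +16 → Nov 1, 2046 (6 left).
+6 → Nov 7, 2046.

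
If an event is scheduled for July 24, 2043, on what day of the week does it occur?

Doomsday rule: the anchor day for the 2000s is Tuesday. For year 43: 43÷12 = 3 r 7, and 7÷4 = 1, so 3+7+1 = 11.
Tuesday + 11 ≡ Saturday — that's 2043's doomsday.
In July the doomsday date is Jul 11.
Jul 24 is 13 days after Jul 11; 13 mod 7 = 6, so Saturday + 6 = Friday.

Friday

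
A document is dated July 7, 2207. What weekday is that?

January 1, 2207 is a Thursday.
Jan 1, 2207 → Feb 1, 2207: 31 days (January has 31).
Feb 1, 2207 → Mar 1, 2207: 28 days (February has 28).
Mar 1, 2207 → Apr 1, 2207: 31 days (March has 31).
Apr 1, 2207 → May 1, 2207: 30 days (April has 30).
May 1, 2207 → Jun 1, 2207: 31 days (May has 31).
Jun 1, 2207 → Jul 1, 2207: 30 days (June has 30).
Jul 1, 2207 → Jul 7, 2207: 6 days.
Total: 187 days.
187 mod 7 = 5, so Thursday + 5 = Tuesday.

Tuesday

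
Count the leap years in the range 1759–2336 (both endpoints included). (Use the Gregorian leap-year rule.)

140

Multiples of 4 in [1759,2336]: 145.
Of those, multiples of 100: 6 (not leap unless ÷400).
Multiples of 400: 1.
Leap years = 145 − 6 + 1 = 140.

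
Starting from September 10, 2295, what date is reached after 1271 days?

+366 (one year; includes Feb 29, 2296) → Sep 10, 2296 (905 left).
+365 (one year) → Sep 10, 2297 (540 left).
+365 (one year) → Sep 10, 2298 (175 left).
Sep has 30 days: +21 → Oct 1, 2298 (154 left).
Oct has 31 days: +31 → Nov 1, 2298 (123 left).
Nov has 30 days: +30 → Dec 1, 2298 (93 left).
Dec has 31 days: +31 → Jan 1, 2299 (62 left).
Jan has 31 days: +31 → Feb 1, 2299 (31 left).
Feb has 28 days: +28 → Mar 1, 2299 (3 left).
+3 → Mar 4, 2299.

March 4, 2299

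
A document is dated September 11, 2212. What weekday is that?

Friday

January 1, 2212 is a Wednesday.
Jan 1, 2212 → Feb 1, 2212: 31 days (January has 31).
Feb 1, 2212 → Mar 1, 2212: 29 days (February has 29).
Mar 1, 2212 → Apr 1, 2212: 31 days (March has 31).
Apr 1, 2212 → May 1, 2212: 30 days (April has 30).
May 1, 2212 → Jun 1, 2212: 31 days (May has 31).
Jun 1, 2212 → Jul 1, 2212: 30 days (June has 30).
Jul 1, 2212 → Aug 1, 2212: 31 days (July has 31).
Aug 1, 2212 → Sep 1, 2212: 31 days (August has 31).
Sep 1, 2212 → Sep 11, 2212: 10 days.
Total: 254 days.
254 mod 7 = 2, so Wednesday + 2 = Friday.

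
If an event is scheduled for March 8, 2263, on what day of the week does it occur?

Doomsday rule: the anchor day for the 2200s is Friday. For year 63: 63÷12 = 5 r 3, and 3÷4 = 0, so 5+3+0 = 8.
Friday + 8 ≡ Saturday — that's 2263's doomsday.
In March the doomsday date is Mar 14.
Mar 8 is 6 days before Mar 14; 6 mod 7 = 6, so Saturday − 6 = Sunday.

Sunday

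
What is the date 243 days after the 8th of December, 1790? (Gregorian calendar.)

Dec has 31 days: +24 → Jan 1, 1791 (219 left).
Jan has 31 days: +31 → Feb 1, 1791 (188 left).
Feb has 28 days: +28 → Mar 1, 1791 (160 left).
Mar has 31 days: +31 → Apr 1, 1791 (129 left).
Apr has 30 days: +30 → May 1, 1791 (99 left).
May has 31 days: +31 → Jun 1, 1791 (68 left).
Jun has 30 days: +30 → Jul 1, 1791 (38 left).
Jul has 31 days: +31 → Aug 1, 1791 (7 left).
+7 → Aug 8, 1791.

August 8, 1791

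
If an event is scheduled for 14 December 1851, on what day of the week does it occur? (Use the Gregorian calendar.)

Sunday

Doomsday rule: the anchor day for the 1800s is Friday. For year 51: 51÷12 = 4 r 3, and 3÷4 = 0, so 4+3+0 = 7.
Friday + 7 ≡ Friday — that's 1851's doomsday.
In December the doomsday date is Dec 12.
Dec 14 is 2 days after Dec 12; 2 mod 7 = 2, so Friday + 2 = Sunday.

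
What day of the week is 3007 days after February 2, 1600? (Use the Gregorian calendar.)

Feb 2, 1600 is a Wednesday.
3007 mod 7 = 4, so 3007 days after a Wednesday is Wednesday + 4 = Sunday.

Sunday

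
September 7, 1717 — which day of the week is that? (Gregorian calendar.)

Doomsday rule: the anchor day for the 1700s is Sunday. For year 17: 17÷12 = 1 r 5, and 5÷4 = 1, so 1+5+1 = 7.
Sunday + 7 ≡ Sunday — that's 1717's doomsday.
In September the doomsday date is Sep 5.
Sep 7 is 2 days after Sep 5; 2 mod 7 = 2, so Sunday + 2 = Tuesday.

Tuesday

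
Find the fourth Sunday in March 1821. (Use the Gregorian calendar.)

March 25, 1821

March 1, 1821 is a Thursday.
The first Sunday is therefore March 4 (3 days later).
The fourth Sunday is 4 + 3×7 = March 25.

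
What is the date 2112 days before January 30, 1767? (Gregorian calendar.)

April 19, 1761

−365 (one year) → Jan 30, 1766 (1747 left).
−365 (one year) → Jan 30, 1765 (1382 left).
−366 (one year; includes Feb 29, 1764) → Jan 30, 1764 (1016 left).
−365 (one year) → Jan 30, 1763 (651 left).
−365 (one year) → Jan 30, 1762 (286 left).
−30 → Dec 31, 1761 (end of Dec, 31 days; 256 left).
−31 → Nov 30, 1761 (end of Nov, 30 days; 225 left).
−30 → Oct 31, 1761 (end of Oct, 31 days; 195 left).
−31 → Sep 30, 1761 (end of Sep, 30 days; 164 left).
−30 → Aug 31, 1761 (end of Aug, 31 days; 134 left).
−31 → Jul 31, 1761 (end of Jul, 31 days; 103 left).
−31 → Jun 30, 1761 (end of Jun, 30 days; 72 left).
−30 → May 31, 1761 (end of May, 31 days; 42 left).
−31 → Apr 30, 1761 (end of Apr, 30 days; 11 left).
−11 → Apr 19, 1761.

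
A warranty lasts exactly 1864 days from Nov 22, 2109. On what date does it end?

+365 (one year) → Nov 22, 2110 (1499 left).
+365 (one year) → Nov 22, 2111 (1134 left).
+366 (one year; includes Feb 29, 2112) → Nov 22, 2112 (768 left).
+365 (one year) → Nov 22, 2113 (403 left).
+365 (one year) → Nov 22, 2114 (38 left).
Nov has 30 days: +9 → Dec 1, 2114 (29 left).
+29 → Dec 30, 2114.

December 30, 2114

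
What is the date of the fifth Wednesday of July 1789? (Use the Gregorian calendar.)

July 1, 1789 is a Wednesday.
The first Wednesday is therefore July 1 (same day).
The fifth Wednesday is 1 + 4×7 = July 29.

July 29, 1789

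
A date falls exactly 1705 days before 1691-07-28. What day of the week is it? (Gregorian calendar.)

First find the weekday of Jul 28, 1691. Doomsday rule: the anchor day for the 1600s is Tuesday. For year 91: 91÷12 = 7 r 7, and 7÷4 = 1, so 7+7+1 = 15.
Tuesday + 15 ≡ Wednesday — that's 1691's doomsday.
In July the doomsday date is Jul 11.
Jul 28 is 17 days after Jul 11; 17 mod 7 = 3, so Wednesday + 3 = Saturday.
1705 mod 7 = 4, so 1705 days before a Saturday is Saturday − 4 = Tuesday.

Tuesday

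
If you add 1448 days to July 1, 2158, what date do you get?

June 18, 2162

+365 (one year) → Jul 1, 2159 (1083 left).
+366 (one year; includes Feb 29, 2160) → Jul 1, 2160 (717 left).
+365 (one year) → Jul 1, 2161 (352 left).
Jul has 31 days: +31 → Aug 1, 2161 (321 left).
Aug has 31 days: +31 → Sep 1, 2161 (290 left).
Sep has 30 days: +30 → Oct 1, 2161 (260 left).
Oct has 31 days: +31 → Nov 1, 2161 (229 left).
Nov has 30 days: +30 → Dec 1, 2161 (199 left).
Dec has 31 days: +31 → Jan 1, 2162 (168 left).
Jan has 31 days: +31 → Feb 1, 2162 (137 left).
Feb has 28 days: +28 → Mar 1, 2162 (109 left).
Mar has 31 days: +31 → Apr 1, 2162 (78 left).
Apr has 30 days: +30 → May 1, 2162 (48 left).
May has 31 days: +31 → Jun 1, 2162 (17 left).
+17 → Jun 18, 2162.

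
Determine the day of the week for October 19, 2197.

Doomsday rule: the anchor day for the 2100s is Sunday. For year 97: 97÷12 = 8 r 1, and 1÷4 = 0, so 8+1+0 = 9.
Sunday + 9 ≡ Tuesday — that's 2197's doomsday.
In October the doomsday date is Oct 10.
Oct 19 is 9 days after Oct 10; 9 mod 7 = 2, so Tuesday + 2 = Thursday.

Thursday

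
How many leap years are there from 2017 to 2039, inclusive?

5

Multiples of 4 in [2017,2039]: 5.
Of those, multiples of 100: 0 (not leap unless ÷400).
Multiples of 400: 0.
Leap years = 5 − 0 + 0 = 5.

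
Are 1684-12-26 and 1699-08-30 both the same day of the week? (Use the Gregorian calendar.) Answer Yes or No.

No

From Dec 26, 1684 to Aug 30, 1699 is 5360 days.
5360 mod 7 = 5, so they are different weekdays.
(Dec 26, 1684 is a Tuesday; Aug 30, 1699 is a Sunday.)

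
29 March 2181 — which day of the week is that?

Thursday

Doomsday rule: the anchor day for the 2100s is Sunday. For year 81: 81÷12 = 6 r 9, and 9÷4 = 2, so 6+9+2 = 17.
Sunday + 17 ≡ Wednesday — that's 2181's doomsday.
In March the doomsday date is Mar 14.
Mar 29 is 15 days after Mar 14; 15 mod 7 = 1, so Wednesday + 1 = Thursday.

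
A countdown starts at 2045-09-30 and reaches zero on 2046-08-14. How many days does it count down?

Sep 30, 2045 → Oct 30, 2045: 30 days (September has 30).
Oct 30, 2045 → Nov 30, 2045: 31 days (October has 31).
Nov 30, 2045 → Dec 30, 2045: 30 days (November has 30).
Dec 30, 2045 → Jan 30, 2046: 31 days (December has 31).
Jan 30, 2046 → Feb 28, 2046: 29 days (January has 31).
Feb 28, 2046 → Mar 28, 2046: 28 days (February has 28).
Mar 28, 2046 → Apr 28, 2046: 31 days (March has 31).
Apr 28, 2046 → May 28, 2046: 30 days (April has 30).
May 28, 2046 → Jun 28, 2046: 31 days (May has 31).
Jun 28, 2046 → Jul 28, 2046: 30 days (June has 30).
Jul 28, 2046 → Aug 14, 2046: 17 days.
Total: 318 days.

318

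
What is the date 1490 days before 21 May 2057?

April 22, 2053

−365 (one year) → May 21, 2056 (1125 left).
−366 (one year; includes Feb 29, 2056) → May 21, 2055 (759 left).
−365 (one year) → May 21, 2054 (394 left).
−21 → Apr 30, 2054 (end of Apr, 30 days; 373 left).
−30 → Mar 31, 2054 (end of Mar, 31 days; 343 left).
−31 → Feb 28, 2054 (end of Feb, 28 days; 312 left).
−28 → Jan 31, 2054 (end of Jan, 31 days; 284 left).
−31 → Dec 31, 2053 (end of Dec, 31 days; 253 left).
−31 → Nov 30, 2053 (end of Nov, 30 days; 222 left).
−30 → Oct 31, 2053 (end of Oct, 31 days; 192 left).
−31 → Sep 30, 2053 (end of Sep, 30 days; 161 left).
−30 → Aug 31, 2053 (end of Aug, 31 days; 131 left).
−31 → Jul 31, 2053 (end of Jul, 31 days; 100 left).
−31 → Jun 30, 2053 (end of Jun, 30 days; 69 left).
−30 → May 31, 2053 (end of May, 31 days; 39 left).
−31 → Apr 30, 2053 (end of Apr, 30 days; 8 left).
−8 → Apr 22, 2053.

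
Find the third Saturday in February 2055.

February 1, 2055 is a Monday.
The first Saturday is therefore February 6 (5 days later).
The third Saturday is 6 + 2×7 = February 20.

February 20, 2055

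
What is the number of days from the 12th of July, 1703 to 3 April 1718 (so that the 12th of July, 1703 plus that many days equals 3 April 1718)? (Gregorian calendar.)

5379

Jul 12, 1703 → Jul 12, 1704: 366 days (Feb 29, 1704 is in that span).
Jul 12, 1704 → Jul 12, 1705: 365 days.
Jul 12, 1705 → Jul 12, 1706: 365 days.
Jul 12, 1706 → Jul 12, 1707: 365 days.
Jul 12, 1707 → Jul 12, 1708: 366 days (Feb 29, 1708 is in that span).
Jul 12, 1708 → Jul 12, 1709: 365 days.
Jul 12, 1709 → Jul 12, 1710: 365 days.
Jul 12, 1710 → Jul 12, 1711: 365 days.
Jul 12, 1711 → Jul 12, 1712: 366 days (Feb 29, 1712 is in that span).
Jul 12, 1712 → Jul 12, 1713: 365 days.
Jul 12, 1713 → Jul 12, 1714: 365 days.
Jul 12, 1714 → Jul 12, 1715: 365 days.
Jul 12, 1715 → Jul 12, 1716: 366 days (Feb 29, 1716 is in that span).
Jul 12, 1716 → Jul 12, 1717: 365 days.
Jul 12, 1717 → Aug 12, 1717: 31 days (July has 31).
Aug 12, 1717 → Sep 12, 1717: 31 days (August has 31).
Sep 12, 1717 → Oct 12, 1717: 30 days (September has 30).
Oct 12, 1717 → Nov 12, 1717: 31 days (October has 31).
Nov 12, 1717 → Dec 12, 1717: 30 days (November has 30).
Dec 12, 1717 → Jan 12, 1718: 31 days (December has 31).
Jan 12, 1718 → Feb 12, 1718: 31 days (January has 31).
Feb 12, 1718 → Mar 12, 1718: 28 days (February has 28).
Mar 12, 1718 → Apr 3, 1718: 22 days.
Total: 5379 days.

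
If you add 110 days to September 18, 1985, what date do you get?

Sep has 30 days: +13 → Oct 1, 1985 (97 left).
Oct has 31 days: +31 → Nov 1, 1985 (66 left).
Nov has 30 days: +30 → Dec 1, 1985 (36 left).
Dec has 31 days: +31 → Jan 1, 1986 (5 left).
+5 → Jan 6, 1986.

January 6, 1986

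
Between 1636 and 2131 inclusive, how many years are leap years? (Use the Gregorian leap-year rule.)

Multiples of 4 in [1636,2131]: 124.
Of those, multiples of 100: 5 (not leap unless ÷400).
Multiples of 400: 1.
Leap years = 124 − 5 + 1 = 120.

120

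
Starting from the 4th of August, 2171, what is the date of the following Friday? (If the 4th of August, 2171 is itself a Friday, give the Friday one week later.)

Aug 4, 2171 is a Sunday.
From Sunday to the next Friday is 5 days.
Aug 4, 2171 + 5 = Aug 9, 2171.

August 9, 2171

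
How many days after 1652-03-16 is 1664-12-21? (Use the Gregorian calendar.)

4663

Mar 16, 1652 → Mar 16, 1653: 365 days.
Mar 16, 1653 → Mar 16, 1654: 365 days.
Mar 16, 1654 → Mar 16, 1655: 365 days.
Mar 16, 1655 → Mar 16, 1656: 366 days (Feb 29, 1656 is in that span).
Mar 16, 1656 → Mar 16, 1657: 365 days.
Mar 16, 1657 → Mar 16, 1658: 365 days.
Mar 16, 1658 → Mar 16, 1659: 365 days.
Mar 16, 1659 → Mar 16, 1660: 366 days (Feb 29, 1660 is in that span).
Mar 16, 1660 → Mar 16, 1661: 365 days.
Mar 16, 1661 → Mar 16, 1662: 365 days.
Mar 16, 1662 → Mar 16, 1663: 365 days.
Mar 16, 1663 → Mar 16, 1664: 366 days (Feb 29, 1664 is in that span).
Mar 16, 1664 → Apr 16, 1664: 31 days (March has 31).
Apr 16, 1664 → May 16, 1664: 30 days (April has 30).
May 16, 1664 → Jun 16, 1664: 31 days (May has 31).
Jun 16, 1664 → Jul 16, 1664: 30 days (June has 30).
Jul 16, 1664 → Aug 16, 1664: 31 days (July has 31).
Aug 16, 1664 → Sep 16, 1664: 31 days (August has 31).
Sep 16, 1664 → Oct 16, 1664: 30 days (September has 30).
Oct 16, 1664 → Nov 16, 1664: 31 days (October has 31).
Nov 16, 1664 → Dec 16, 1664: 30 days (November has 30).
Dec 16, 1664 → Dec 21, 1664: 5 days.
Total: 4663 days.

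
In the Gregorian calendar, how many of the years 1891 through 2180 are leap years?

Multiples of 4 in [1891,2180]: 73.
Of those, multiples of 100: 3 (not leap unless ÷400).
Multiples of 400: 1.
Leap years = 73 − 3 + 1 = 71.

71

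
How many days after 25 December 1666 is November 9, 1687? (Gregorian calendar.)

7624

Dec 25, 1666 → Dec 25, 1667: 365 days.
Dec 25, 1667 → Dec 25, 1668: 366 days (Feb 29, 1668 is in that span).
Dec 25, 1668 → Dec 25, 1669: 365 days.
Dec 25, 1669 → Dec 25, 1670: 365 days.
Dec 25, 1670 → Dec 25, 1671: 365 days.
Dec 25, 1671 → Dec 25, 1672: 366 days (Feb 29, 1672 is in that span).
Dec 25, 1672 → Dec 25, 1673: 365 days.
Dec 25, 1673 → Dec 25, 1674: 365 days.
Dec 25, 1674 → Dec 25, 1675: 365 days.
Dec 25, 1675 → Dec 25, 1676: 366 days (Feb 29, 1676 is in that span).
Dec 25, 1676 → Dec 25, 1677: 365 days.
Dec 25, 1677 → Dec 25, 1678: 365 days.
Dec 25, 1678 → Dec 25, 1679: 365 days.
Dec 25, 1679 → Dec 25, 1680: 366 days (Feb 29, 1680 is in that span).
Dec 25, 1680 → Dec 25, 1681: 365 days.
Dec 25, 1681 → Dec 25, 1682: 365 days.
Dec 25, 1682 → Dec 25, 1683: 365 days.
Dec 25, 1683 → Dec 25, 1684: 366 days (Feb 29, 1684 is in that span).
Dec 25, 1684 → Dec 25, 1685: 365 days.
Dec 25, 1685 → Dec 25, 1686: 365 days.
Dec 25, 1686 → Jan 25, 1687: 31 days (December has 31).
Jan 25, 1687 → Feb 25, 1687: 31 days (January has 31).
Feb 25, 1687 → Mar 25, 1687: 28 days (February has 28).
Mar 25, 1687 → Apr 25, 1687: 31 days (March has 31).
Apr 25, 1687 → May 25, 1687: 30 days (April has 30).
May 25, 1687 → Jun 25, 1687: 31 days (May has 31).
Jun 25, 1687 → Jul 25, 1687: 30 days (June has 30).
Jul 25, 1687 → Aug 25, 1687: 31 days (July has 31).
Aug 25, 1687 → Sep 25, 1687: 31 days (August has 31).
Sep 25, 1687 → Oct 25, 1687: 30 days (September has 30).
Oct 25, 1687 → Nov 9, 1687: 15 days.
Total: 7624 days.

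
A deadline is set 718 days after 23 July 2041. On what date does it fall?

+365 (one year) → Jul 23, 2042 (353 left).
Jul has 31 days: +9 → Aug 1, 2042 (344 left).
Aug has 31 days: +31 → Sep 1, 2042 (313 left).
Sep has 30 days: +30 → Oct 1, 2042 (283 left).
Oct has 31 days: +31 → Nov 1, 2042 (252 left).
Nov has 30 days: +30 → Dec 1, 2042 (222 left).
Dec has 31 days: +31 → Jan 1, 2043 (191 left).
Jan has 31 days: +31 → Feb 1, 2043 (160 left).
Feb has 28 days: +28 → Mar 1, 2043 (132 left).
Mar has 31 days: +31 → Apr 1, 2043 (101 left).
Apr has 30 days: +30 → May 1, 2043 (71 left).
May has 31 days: +31 → Jun 1, 2043 (40 left).
Jun has 30 days: +30 → Jul 1, 2043 (10 left).
+10 → Jul 11, 2043.

July 11, 2043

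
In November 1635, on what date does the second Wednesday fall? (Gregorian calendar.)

November 1, 1635 is a Thursday.
The first Wednesday is therefore November 7 (6 days later).
The second Wednesday is 7 + 1×7 = November 14.

November 14, 1635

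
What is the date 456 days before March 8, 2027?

−365 (one year) → Mar 8, 2026 (91 left).
−8 → Feb 28, 2026 (end of Feb, 28 days; 83 left).
−28 → Jan 31, 2026 (end of Jan, 31 days; 55 left).
−31 → Dec 31, 2025 (end of Dec, 31 days; 24 left).
−24 → Dec 7, 2025.

December 7, 2025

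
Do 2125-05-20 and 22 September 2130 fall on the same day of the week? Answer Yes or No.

From May 20, 2125 to Sep 22, 2130 is 1951 days.
1951 mod 7 = 5, so they are different weekdays.
(May 20, 2125 is a Sunday; Sep 22, 2130 is a Friday.)

No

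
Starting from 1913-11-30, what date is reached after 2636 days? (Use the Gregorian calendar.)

+365 (one year) → Nov 30, 1914 (2271 left).
+365 (one year) → Nov 30, 1915 (1906 left).
+366 (one year; includes Feb 29, 1916) → Nov 30, 1916 (1540 left).
+365 (one year) → Nov 30, 1917 (1175 left).
+365 (one year) → Nov 30, 1918 (810 left).
+365 (one year) → Nov 30, 1919 (445 left).
+366 (one year; includes Feb 29, 1920) → Nov 30, 1920 (79 left).
Nov has 30 days: +1 → Dec 1, 1920 (78 left).
Dec has 31 days: +31 → Jan 1, 1921 (47 left).
Jan has 31 days: +31 → Feb 1, 1921 (16 left).
+16 → Feb 17, 1921.

February 17, 1921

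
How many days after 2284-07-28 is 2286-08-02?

Jul 28, 2284 → Jul 28, 2285: 365 days.
Jul 28, 2285 → Aug 28, 2285: 31 days (July has 31).
Aug 28, 2285 → Sep 28, 2285: 31 days (August has 31).
Sep 28, 2285 → Oct 28, 2285: 30 days (September has 30).
Oct 28, 2285 → Nov 28, 2285: 31 days (October has 31).
Nov 28, 2285 → Dec 28, 2285: 30 days (November has 30).
Dec 28, 2285 → Jan 28, 2286: 31 days (December has 31).
Jan 28, 2286 → Feb 28, 2286: 31 days (January has 31).
Feb 28, 2286 → Mar 28, 2286: 28 days (February has 28).
Mar 28, 2286 → Apr 28, 2286: 31 days (March has 31).
Apr 28, 2286 → May 28, 2286: 30 days (April has 30).
May 28, 2286 → Jun 28, 2286: 31 days (May has 31).
Jun 28, 2286 → Jul 28, 2286: 30 days (June has 30).
Jul 28, 2286 → Aug 2, 2286: 5 days.
Total: 735 days.

735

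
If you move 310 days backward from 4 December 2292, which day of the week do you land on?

Friday

First find the weekday of Dec 4, 2292. Doomsday rule: the anchor day for the 2200s is Friday. For year 92: 92÷12 = 7 r 8, and 8÷4 = 2, so 7+8+2 = 17.
Friday + 17 ≡ Monday — that's 2292's doomsday.
In December the doomsday date is Dec 12.
Dec 4 is 8 days before Dec 12; 8 mod 7 = 1, so Monday − 1 = Sunday.
310 mod 7 = 2, so 310 days before a Sunday is Sunday − 2 = Friday.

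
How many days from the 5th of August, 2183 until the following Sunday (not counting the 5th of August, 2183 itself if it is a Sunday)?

5

Aug 5, 2183 is a Tuesday.
From Tuesday to the next Sunday is 5 days.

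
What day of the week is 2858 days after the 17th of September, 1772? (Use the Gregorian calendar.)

Sep 17, 1772 is a Thursday.
2858 mod 7 = 2, so 2858 days after a Thursday is Thursday + 2 = Saturday.

Saturday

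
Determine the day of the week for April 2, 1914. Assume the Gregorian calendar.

Thursday

January 1, 1914 is a Thursday.
Jan 1, 1914 → Feb 1, 1914: 31 days (January has 31).
Feb 1, 1914 → Mar 1, 1914: 28 days (February has 28).
Mar 1, 1914 → Apr 1, 1914: 31 days (March has 31).
Apr 1, 1914 → Apr 2, 1914: 1 days.
Total: 91 days.
91 mod 7 = 0, so Thursday + 0 = Thursday.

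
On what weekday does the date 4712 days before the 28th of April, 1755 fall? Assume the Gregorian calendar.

Sunday

First find the weekday of Apr 28, 1755. Doomsday rule: the anchor day for the 1700s is Sunday. For year 55: 55÷12 = 4 r 7, and 7÷4 = 1, so 4+7+1 = 12.
Sunday + 12 ≡ Friday — that's 1755's doomsday.
In April the doomsday date is Apr 4.
Apr 28 is 24 days after Apr 4; 24 mod 7 = 3, so Friday + 3 = Monday.
4712 mod 7 = 1, so 4712 days before a Monday is Monday − 1 = Sunday.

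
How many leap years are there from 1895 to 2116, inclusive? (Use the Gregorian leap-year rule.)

Multiples of 4 in [1895,2116]: 56.
Of those, multiples of 100: 3 (not leap unless ÷400).
Multiples of 400: 1.
Leap years = 56 − 3 + 1 = 54.

54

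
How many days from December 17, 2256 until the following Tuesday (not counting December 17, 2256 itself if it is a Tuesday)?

Dec 17, 2256 is a Wednesday.
From Wednesday to the next Tuesday is 6 days.

6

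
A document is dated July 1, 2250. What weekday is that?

Monday

January 1, 2250 is a Tuesday.
Jan 1, 2250 → Feb 1, 2250: 31 days (January has 31).
Feb 1, 2250 → Mar 1, 2250: 28 days (February has 28).
Mar 1, 2250 → Apr 1, 2250: 31 days (March has 31).
Apr 1, 2250 → May 1, 2250: 30 days (April has 30).
May 1, 2250 → Jun 1, 2250: 31 days (May has 31).
Jun 1, 2250 → Jul 1, 2250: 30 days.
Total: 181 days.
181 mod 7 = 6, so Tuesday + 6 = Monday.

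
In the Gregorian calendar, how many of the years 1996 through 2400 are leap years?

99

Multiples of 4 in [1996,2400]: 102.
Of those, multiples of 100: 5 (not leap unless ÷400).
Multiples of 400: 2.
Leap years = 102 − 5 + 2 = 99.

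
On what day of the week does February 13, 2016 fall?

Doomsday rule: the anchor day for the 2000s is Tuesday. For year 16: 16÷12 = 1 r 4, and 4÷4 = 1, so 1+4+1 = 6.
Tuesday + 6 ≡ Monday — that's 2016's doomsday.
In February the doomsday date is Feb 29 (2016 is a leap year (divisible by 4)).
Feb 13 is 16 days before Feb 29; 16 mod 7 = 2, so Monday − 2 = Saturday.

Saturday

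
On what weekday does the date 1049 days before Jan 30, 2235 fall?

Jan 30, 2235 is a Friday.
1049 mod 7 = 6, so 1049 days before a Friday is Friday − 6 = Saturday.

Saturday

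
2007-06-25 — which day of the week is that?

Doomsday rule: the anchor day for the 2000s is Tuesday. For year 07: 7÷12 = 0 r 7, and 7÷4 = 1, so 0+7+1 = 8.
Tuesday + 8 ≡ Wednesday — that's 2007's doomsday.
In June the doomsday date is Jun 6.
Jun 25 is 19 days after Jun 6; 19 mod 7 = 5, so Wednesday + 5 = Monday.

Monday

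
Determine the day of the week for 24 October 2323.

Wednesday

Doomsday rule: the anchor day for the 2300s is Wednesday. For year 23: 23÷12 = 1 r 11, and 11÷4 = 2, so 1+11+2 = 14.
Wednesday + 14 ≡ Wednesday — that's 2323's doomsday.
In October the doomsday date is Oct 10.
Oct 24 is 14 days after Oct 10; 14 mod 7 = 0, so Wednesday + 0 = Wednesday.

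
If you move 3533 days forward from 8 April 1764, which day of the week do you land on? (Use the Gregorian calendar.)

Friday

Apr 8, 1764 is a Sunday.
3533 mod 7 = 5, so 3533 days after a Sunday is Sunday + 5 = Friday.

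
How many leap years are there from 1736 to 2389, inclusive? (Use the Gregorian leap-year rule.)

Multiples of 4 in [1736,2389]: 164.
Of those, multiples of 100: 6 (not leap unless ÷400).
Multiples of 400: 1.
Leap years = 164 − 6 + 1 = 159.

159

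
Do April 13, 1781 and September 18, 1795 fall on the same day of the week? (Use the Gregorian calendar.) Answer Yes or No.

Yes

From Apr 13, 1781 to Sep 18, 1795 is 5271 days.
5271 mod 7 = 0, so they are the same weekday.
(Apr 13, 1781 is a Friday; Sep 18, 1795 is a Friday.)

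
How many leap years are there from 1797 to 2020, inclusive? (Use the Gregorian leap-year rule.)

54

Multiples of 4 in [1797,2020]: 56.
Of those, multiples of 100: 3 (not leap unless ÷400).
Multiples of 400: 1.
Leap years = 56 − 3 + 1 = 54.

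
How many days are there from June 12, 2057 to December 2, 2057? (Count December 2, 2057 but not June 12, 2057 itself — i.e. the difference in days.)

Jun 12, 2057 → Jul 12, 2057: 30 days (June has 30).
Jul 12, 2057 → Aug 12, 2057: 31 days (July has 31).
Aug 12, 2057 → Sep 12, 2057: 31 days (August has 31).
Sep 12, 2057 → Oct 12, 2057: 30 days (September has 30).
Oct 12, 2057 → Nov 12, 2057: 31 days (October has 31).
Nov 12, 2057 → Dec 2, 2057: 20 days.
Total: 173 days.

173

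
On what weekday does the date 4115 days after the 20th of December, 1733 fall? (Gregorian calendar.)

Dec 20, 1733 is a Sunday.
4115 mod 7 = 6, so 4115 days after a Sunday is Sunday + 6 = Saturday.

Saturday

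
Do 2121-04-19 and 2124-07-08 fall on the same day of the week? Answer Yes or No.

Yes

From Apr 19, 2121 to Jul 8, 2124 is 1176 days.
1176 mod 7 = 0, so they are the same weekday.
(Apr 19, 2121 is a Saturday; Jul 8, 2124 is a Saturday.)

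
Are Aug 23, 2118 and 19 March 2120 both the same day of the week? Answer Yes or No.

Yes

From Aug 23, 2118 to Mar 19, 2120 is 574 days.
574 mod 7 = 0, so they are the same weekday.
(Aug 23, 2118 is a Tuesday; Mar 19, 2120 is a Tuesday.)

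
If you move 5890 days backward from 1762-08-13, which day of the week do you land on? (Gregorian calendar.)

First find the weekday of Aug 13, 1762. Doomsday rule: the anchor day for the 1700s is Sunday. For year 62: 62÷12 = 5 r 2, and 2÷4 = 0, so 5+2+0 = 7.
Sunday + 7 ≡ Sunday — that's 1762's doomsday.
In August the doomsday date is Aug 8.
Aug 13 is 5 days after Aug 8; 5 mod 7 = 5, so Sunday + 5 = Friday.
5890 mod 7 = 3, so 5890 days before a Friday is Friday − 3 = Tuesday.

Tuesday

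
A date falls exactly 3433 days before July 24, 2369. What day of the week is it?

First find the weekday of Jul 24, 2369. Doomsday rule: the anchor day for the 2300s is Wednesday. For year 69: 69÷12 = 5 r 9, and 9÷4 = 2, so 5+9+2 = 16.
Wednesday + 16 ≡ Friday — that's 2369's doomsday.
In July the doomsday date is Jul 11.
Jul 24 is 13 days after Jul 11; 13 mod 7 = 6, so Friday + 6 = Thursday.
3433 mod 7 = 3, so 3433 days before a Thursday is Thursday − 3 = Monday.

Monday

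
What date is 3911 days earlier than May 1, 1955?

August 15, 1944

−365 (one year) → May 1, 1954 (3546 left).
−365 (one year) → May 1, 1953 (3181 left).
−365 (one year) → May 1, 1952 (2816 left).
−366 (one year; includes Feb 29, 1952) → May 1, 1951 (2450 left).
−365 (one year) → May 1, 1950 (2085 left).
−365 (one year) → May 1, 1949 (1720 left).
−365 (one year) → May 1, 1948 (1355 left).
−366 (one year; includes Feb 29, 1948) → May 1, 1947 (989 left).
−365 (one year) → May 1, 1946 (624 left).
−365 (one year) → May 1, 1945 (259 left).
−1 → Apr 30, 1945 (end of Apr, 30 days; 258 left).
−30 → Mar 31, 1945 (end of Mar, 31 days; 228 left).
−31 → Feb 28, 1945 (end of Feb, 28 days; 197 left).
−28 → Jan 31, 1945 (end of Jan, 31 days; 169 left).
−31 → Dec 31, 1944 (end of Dec, 31 days; 138 left).
−31 → Nov 30, 1944 (end of Nov, 30 days; 107 left).
−30 → Oct 31, 1944 (end of Oct, 31 days; 77 left).
−31 → Sep 30, 1944 (end of Sep, 30 days; 46 left).
−30 → Aug 31, 1944 (end of Aug, 31 days; 16 left).
−16 → Aug 15, 1944.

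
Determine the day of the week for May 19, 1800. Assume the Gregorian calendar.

Doomsday rule: the anchor day for the 1800s is Friday. For year 00: 0÷12 = 0 r 0, and 0÷4 = 0, so 0+0+0 = 0.
Friday + 0 ≡ Friday — that's 1800's doomsday.
In May the doomsday date is May 9.
May 19 is 10 days after May 9; 10 mod 7 = 3, so Friday + 3 = Monday.

Monday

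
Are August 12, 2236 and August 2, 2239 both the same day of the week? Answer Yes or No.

Yes

From Aug 12, 2236 to Aug 2, 2239 is 1085 days.
1085 mod 7 = 0, so they are the same weekday.
(Aug 12, 2236 is a Friday; Aug 2, 2239 is a Friday.)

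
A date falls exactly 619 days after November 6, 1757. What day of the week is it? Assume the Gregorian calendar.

Nov 6, 1757 is a Sunday.
619 mod 7 = 3, so 619 days after a Sunday is Sunday + 3 = Wednesday.

Wednesday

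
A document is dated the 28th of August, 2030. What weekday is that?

Doomsday rule: the anchor day for the 2000s is Tuesday. For year 30: 30÷12 = 2 r 6, and 6÷4 = 1, so 2+6+1 = 9.
Tuesday + 9 ≡ Thursday — that's 2030's doomsday.
In August the doomsday date is Aug 8.
Aug 28 is 20 days after Aug 8; 20 mod 7 = 6, so Thursday + 6 = Wednesday.

Wednesday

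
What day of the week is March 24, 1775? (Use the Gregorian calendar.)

Doomsday rule: the anchor day for the 1700s is Sunday. For year 75: 75÷12 = 6 r 3, and 3÷4 = 0, so 6+3+0 = 9.
Sunday + 9 ≡ Tuesday — that's 1775's doomsday.
In March the doomsday date is Mar 14.
Mar 24 is 10 days after Mar 14; 10 mod 7 = 3, so Tuesday + 3 = Friday.

Friday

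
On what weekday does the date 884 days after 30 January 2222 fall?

Friday

First find the weekday of Jan 30, 2222. Doomsday rule: the anchor day for the 2200s is Friday. For year 22: 22÷12 = 1 r 10, and 10÷4 = 2, so 1+10+2 = 13.
Friday + 13 ≡ Thursday — that's 2222's doomsday.
In January the doomsday date is Jan 3 (2222 is not a leap year).
Jan 30 is 27 days after Jan 3; 27 mod 7 = 6, so Thursday + 6 = Wednesday.
884 mod 7 = 2, so 884 days after a Wednesday is Wednesday + 2 = Friday.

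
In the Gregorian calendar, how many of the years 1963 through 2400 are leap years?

Multiples of 4 in [1963,2400]: 110.
Of those, multiples of 100: 5 (not leap unless ÷400).
Multiples of 400: 2.
Leap years = 110 − 5 + 2 = 107.

107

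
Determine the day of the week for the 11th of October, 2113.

Wednesday

January 1, 2113 is a Sunday.
Jan 1, 2113 → Feb 1, 2113: 31 days (January has 31).
Feb 1, 2113 → Mar 1, 2113: 28 days (February has 28).
Mar 1, 2113 → Apr 1, 2113: 31 days (March has 31).
Apr 1, 2113 → May 1, 2113: 30 days (April has 30).
May 1, 2113 → Jun 1, 2113: 31 days (May has 31).
Jun 1, 2113 → Jul 1, 2113: 30 days (June has 30).
Jul 1, 2113 → Aug 1, 2113: 31 days (July has 31).
Aug 1, 2113 → Sep 1, 2113: 31 days (August has 31).
Sep 1, 2113 → Oct 1, 2113: 30 days (September has 30).
Oct 1, 2113 → Oct 11, 2113: 10 days.
Total: 283 days.
283 mod 7 = 3, so Sunday + 3 = Wednesday.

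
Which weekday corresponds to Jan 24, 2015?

Saturday

Doomsday rule: the anchor day for the 2000s is Tuesday. For year 15: 15÷12 = 1 r 3, and 3÷4 = 0, so 1+3+0 = 4.
Tuesday + 4 ≡ Saturday — that's 2015's doomsday.
In January the doomsday date is Jan 3 (2015 is not a leap year).
Jan 24 is 21 days after Jan 3; 21 mod 7 = 0, so Saturday + 0 = Saturday.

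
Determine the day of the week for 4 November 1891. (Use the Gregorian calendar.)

Doomsday rule: the anchor day for the 1800s is Friday. For year 91: 91÷12 = 7 r 7, and 7÷4 = 1, so 7+7+1 = 15.
Friday + 15 ≡ Saturday — that's 1891's doomsday.
In November the doomsday date is Nov 7.
Nov 4 is 3 days before Nov 7; 3 mod 7 = 3, so Saturday − 3 = Wednesday.

Wednesday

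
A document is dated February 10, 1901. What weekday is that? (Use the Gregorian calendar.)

Sunday

Doomsday rule: the anchor day for the 1900s is Wednesday. For year 01: 1÷12 = 0 r 1, and 1÷4 = 0, so 0+1+0 = 1.
Wednesday + 1 ≡ Thursday — that's 1901's doomsday.
In February the doomsday date is Feb 28 (1901 is not a leap year).
Feb 10 is 18 days before Feb 28; 18 mod 7 = 4, so Thursday − 4 = Sunday.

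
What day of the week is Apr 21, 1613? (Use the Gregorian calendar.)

Doomsday rule: the anchor day for the 1600s is Tuesday. For year 13: 13÷12 = 1 r 1, and 1÷4 = 0, so 1+1+0 = 2.
Tuesday + 2 ≡ Thursday — that's 1613's doomsday.
In April the doomsday date is Apr 4.
Apr 21 is 17 days after Apr 4; 17 mod 7 = 3, so Thursday + 3 = Sunday.

Sunday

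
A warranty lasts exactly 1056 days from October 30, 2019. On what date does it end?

September 20, 2022

+366 (one year; includes Feb 29, 2020) → Oct 30, 2020 (690 left).
+365 (one year) → Oct 30, 2021 (325 left).
Oct has 31 days: +2 → Nov 1, 2021 (323 left).
Nov has 30 days: +30 → Dec 1, 2021 (293 left).
Dec has 31 days: +31 → Jan 1, 2022 (262 left).
Jan has 31 days: +31 → Feb 1, 2022 (231 left).
Feb has 28 days: +28 → Mar 1, 2022 (203 left).
Mar has 31 days: +31 → Apr 1, 2022 (172 left).
Apr has 30 days: +30 → May 1, 2022 (142 left).
May has 31 days: +31 → Jun 1, 2022 (111 left).
Jun has 30 days: +30 → Jul 1, 2022 (81 left).
Jul has 31 days: +31 → Aug 1, 2022 (50 left).
Aug has 31 days: +31 → Sep 1, 2022 (19 left).
+19 → Sep 20, 2022.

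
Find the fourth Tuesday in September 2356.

September 25, 2356

September 1, 2356 is a Saturday.
The first Tuesday is therefore September 4 (3 days later).
The fourth Tuesday is 4 + 3×7 = September 25.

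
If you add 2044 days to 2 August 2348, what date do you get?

March 8, 2354

+365 (one year) → Aug 2, 2349 (1679 left).
+365 (one year) → Aug 2, 2350 (1314 left).
+365 (one year) → Aug 2, 2351 (949 left).
+366 (one year; includes Feb 29, 2352) → Aug 2, 2352 (583 left).
+365 (one year) → Aug 2, 2353 (218 left).
Aug has 31 days: +30 → Sep 1, 2353 (188 left).
Sep has 30 days: +30 → Oct 1, 2353 (158 left).
Oct has 31 days: +31 → Nov 1, 2353 (127 left).
Nov has 30 days: +30 → Dec 1, 2353 (97 left).
Dec has 31 days: +31 → Jan 1, 2354 (66 left).
Jan has 31 days: +31 → Feb 1, 2354 (35 left).
Feb has 28 days: +28 → Mar 1, 2354 (7 left).
+7 → Mar 8, 2354.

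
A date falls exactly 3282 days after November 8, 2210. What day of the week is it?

Wednesday

First find the weekday of Nov 8, 2210. Doomsday rule: the anchor day for the 2200s is Friday. For year 10: 10÷12 = 0 r 10, and 10÷4 = 2, so 0+10+2 = 12.
Friday + 12 ≡ Wednesday — that's 2210's doomsday.
In November the doomsday date is Nov 7.
Nov 8 is 1 day after Nov 7; 1 mod 7 = 1, so Wednesday + 1 = Thursday.
3282 mod 7 = 6, so 3282 days after a Thursday is Thursday + 6 = Wednesday.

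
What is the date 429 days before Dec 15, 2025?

October 12, 2024

−365 (one year) → Dec 15, 2024 (64 left).
−15 → Nov 30, 2024 (end of Nov, 30 days; 49 left).
−30 → Oct 31, 2024 (end of Oct, 31 days; 19 left).
−19 → Oct 12, 2024.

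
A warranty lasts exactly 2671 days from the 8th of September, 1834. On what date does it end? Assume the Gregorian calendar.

+365 (one year) → Sep 8, 1835 (2306 left).
+366 (one year; includes Feb 29, 1836) → Sep 8, 1836 (1940 left).
+365 (one year) → Sep 8, 1837 (1575 left).
+365 (one year) → Sep 8, 1838 (1210 left).
+365 (one year) → Sep 8, 1839 (845 left).
+366 (one year; includes Feb 29, 1840) → Sep 8, 1840 (479 left).
+365 (one year) → Sep 8, 1841 (114 left).
Sep has 30 days: +23 → Oct 1, 1841 (91 left).
Oct has 31 days: +31 → Nov 1, 1841 (60 left).
Nov has 30 days: +30 → Dec 1, 1841 (30 left).
+30 → Dec 31, 1841.

December 31, 1841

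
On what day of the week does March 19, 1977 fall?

Saturday

Doomsday rule: the anchor day for the 1900s is Wednesday. For year 77: 77÷12 = 6 r 5, and 5÷4 = 1, so 6+5+1 = 12.
Wednesday + 12 ≡ Monday — that's 1977's doomsday.
In March the doomsday date is Mar 14.
Mar 19 is 5 days after Mar 14; 5 mod 7 = 5, so Monday + 5 = Saturday.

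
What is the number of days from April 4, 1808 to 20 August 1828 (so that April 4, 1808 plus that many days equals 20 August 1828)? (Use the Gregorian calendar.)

Apr 4, 1808 → Apr 4, 1809: 365 days.
Apr 4, 1809 → Apr 4, 1810: 365 days.
Apr 4, 1810 → Apr 4, 1811: 365 days.
Apr 4, 1811 → Apr 4, 1812: 366 days (Feb 29, 1812 is in that span).
Apr 4, 1812 → Apr 4, 1813: 365 days.
Apr 4, 1813 → Apr 4, 1814: 365 days.
Apr 4, 1814 → Apr 4, 1815: 365 days.
Apr 4, 1815 → Apr 4, 1816: 366 days (Feb 29, 1816 is in that span).
Apr 4, 1816 → Apr 4, 1817: 365 days.
Apr 4, 1817 → Apr 4, 1818: 365 days.
Apr 4, 1818 → Apr 4, 1819: 365 days.
Apr 4, 1819 → Apr 4, 1820: 366 days (Feb 29, 1820 is in that span).
Apr 4, 1820 → Apr 4, 1821: 365 days.
Apr 4, 1821 → Apr 4, 1822: 365 days.
Apr 4, 1822 → Apr 4, 1823: 365 days.
Apr 4, 1823 → Apr 4, 1824: 366 days (Feb 29, 1824 is in that span).
Apr 4, 1824 → Apr 4, 1825: 365 days.
Apr 4, 1825 → Apr 4, 1826: 365 days.
Apr 4, 1826 → Apr 4, 1827: 365 days.
Apr 4, 1827 → Apr 4, 1828: 366 days (Feb 29, 1828 is in that span).
Apr 4, 1828 → May 4, 1828: 30 days (April has 30).
May 4, 1828 → Jun 4, 1828: 31 days (May has 31).
Jun 4, 1828 → Jul 4, 1828: 30 days (June has 30).
Jul 4, 1828 → Aug 4, 1828: 31 days (July has 31).
Aug 4, 1828 → Aug 20, 1828: 16 days.
Total: 7443 days.

7443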